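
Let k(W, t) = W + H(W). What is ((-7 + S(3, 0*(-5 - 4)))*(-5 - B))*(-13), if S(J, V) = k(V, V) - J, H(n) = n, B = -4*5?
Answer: 1950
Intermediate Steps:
B = -20
k(W, t) = 2*W (k(W, t) = W + W = 2*W)
S(J, V) = -J + 2*V (S(J, V) = 2*V - J = -J + 2*V)
((-7 + S(3, 0*(-5 - 4)))*(-5 - B))*(-13) = ((-7 + (-1*3 + 2*(0*(-5 - 4))))*(-5 - 1*(-20)))*(-13) = ((-7 + (-3 + 2*(0*(-9))))*(-5 + 20))*(-13) = ((-7 + (-3 + 2*0))*15)*(-13) = ((-7 + (-3 + 0))*15)*(-13) = ((-7 - 3)*15)*(-13) = -10*15*(-13) = -150*(-13) = 1950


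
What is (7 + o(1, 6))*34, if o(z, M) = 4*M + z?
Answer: 1088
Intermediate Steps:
o(z, M) = z + 4*M
(7 + o(1, 6))*34 = (7 + (1 + 4*6))*34 = (7 + (1 + 24))*34 = (7 + 25)*34 = 32*34 = 1088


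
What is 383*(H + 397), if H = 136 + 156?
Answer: 263887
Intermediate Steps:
H = 292
383*(H + 397) = 383*(292 + 397) = 383*689 = 263887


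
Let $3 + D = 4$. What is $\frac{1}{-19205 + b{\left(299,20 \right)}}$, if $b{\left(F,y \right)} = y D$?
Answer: $- \frac{1}{19185} \approx -5.2124 \cdot 10^{-5}$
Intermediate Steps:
$D = 1$ ($D = -3 + 4 = 1$)
$b{\left(F,y \right)} = y$ ($b{\left(F,y \right)} = y 1 = y$)
$\frac{1}{-19205 + b{\left(299,20 \right)}} = \frac{1}{-19205 + 20} = \frac{1}{-19185} = - \frac{1}{19185}$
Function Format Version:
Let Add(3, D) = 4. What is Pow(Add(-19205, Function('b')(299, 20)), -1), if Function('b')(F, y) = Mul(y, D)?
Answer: Rational(-1, 19185) ≈ -5.2124e-5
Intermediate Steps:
D = 1 (D = Add(-3, 4) = 1)
Function('b')(F, y) = y (Function('b')(F, y) = Mul(y, 1) = y)
Pow(Add(-19205, Function('b')(299, 20)), -1) = Pow(Add(-19205, 20), -1) = Pow(-19185, -1) = Rational(-1, 19185)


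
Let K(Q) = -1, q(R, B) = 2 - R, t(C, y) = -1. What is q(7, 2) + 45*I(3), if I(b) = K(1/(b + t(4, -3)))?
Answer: -50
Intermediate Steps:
I(b) = -1
q(7, 2) + 45*I(3) = (2 - 1*7) + 45*(-1) = (2 - 7) - 45 = -5 - 45 = -50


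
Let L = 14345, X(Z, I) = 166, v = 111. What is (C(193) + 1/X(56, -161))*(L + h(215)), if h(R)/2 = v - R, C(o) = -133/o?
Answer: -309388245/32038 ≈ -9656.9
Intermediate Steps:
h(R) = 222 - 2*R (h(R) = 2*(111 - R) = 222 - 2*R)
(C(193) + 1/X(56, -161))*(L + h(215)) = (-133/193 + 1/166)*(14345 + (222 - 2*215)) = (-133*1/193 + 1/166)*(14345 + (222 - 430)) = (-133/193 + 1/166)*(14345 - 208) = -21885/32038*14137 = -309388245/32038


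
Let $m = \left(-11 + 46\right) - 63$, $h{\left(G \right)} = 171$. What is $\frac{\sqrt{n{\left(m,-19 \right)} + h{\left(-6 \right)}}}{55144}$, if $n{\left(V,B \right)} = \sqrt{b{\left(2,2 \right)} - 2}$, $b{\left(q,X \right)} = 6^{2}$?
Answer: $\frac{\sqrt{171 + \sqrt{34}}}{55144} \approx 0.00024115$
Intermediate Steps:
$b{\left(q,X \right)} = 36$
$m = -28$ ($m = 35 - 63 = -28$)
$n{\left(V,B \right)} = \sqrt{34}$ ($n{\left(V,B \right)} = \sqrt{36 - 2} = \sqrt{34}$)
$\frac{\sqrt{n{\left(m,-19 \right)} + h{\left(-6 \right)}}}{55144} = \frac{\sqrt{\sqrt{34} + 171}}{55144} = \sqrt{171 + \sqrt{34}} \cdot \frac{1}{55144} = \frac{\sqrt{171 + \sqrt{34}}}{55144}$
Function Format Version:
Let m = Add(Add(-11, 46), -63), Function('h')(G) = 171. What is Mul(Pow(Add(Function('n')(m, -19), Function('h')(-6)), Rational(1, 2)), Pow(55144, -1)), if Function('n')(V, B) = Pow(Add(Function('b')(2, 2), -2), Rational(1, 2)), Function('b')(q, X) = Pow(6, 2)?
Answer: Mul(Rational(1, 55144), Pow(Add(171, Pow(34, Rational(1, 2))), Rational(1, 2))) ≈ 0.00024115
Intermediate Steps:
Function('b')(q, X) = 36
m = -28 (m = Add(35, -63) = -28)
Function('n')(V, B) = Pow(34, Rational(1, 2)) (Function('n')(V, B) = Pow(Add(36, -2), Rational(1, 2)) = Pow(34, Rational(1, 2)))
Mul(Pow(Add(Function('n')(m, -19), Function('h')(-6)), Rational(1, 2)), Pow(55144, -1)) = Mul(Pow(Add(Pow(34, Rational(1, 2)), 171), Rational(1, 2)), Pow(55144, -1)) = Mul(Pow(Add(171, Pow(34, Rational(1, 2))), Rational(1, 2)), Rational(1, 55144)) = Mul(Rational(1, 55144), Pow(Add(171, Pow(34, Rational(1, 2))), Rational(1, 2)))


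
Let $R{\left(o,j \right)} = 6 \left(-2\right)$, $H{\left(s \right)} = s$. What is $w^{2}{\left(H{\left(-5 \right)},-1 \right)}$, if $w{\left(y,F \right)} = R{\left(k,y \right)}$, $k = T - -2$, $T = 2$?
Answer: $144$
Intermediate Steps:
$k = 4$ ($k = 2 - -2 = 2 + 2 = 4$)
$R{\left(o,j \right)} = -12$
$w{\left(y,F \right)} = -12$
$w^{2}{\left(H{\left(-5 \right)},-1 \right)} = \left(-12\right)^{2} = 144$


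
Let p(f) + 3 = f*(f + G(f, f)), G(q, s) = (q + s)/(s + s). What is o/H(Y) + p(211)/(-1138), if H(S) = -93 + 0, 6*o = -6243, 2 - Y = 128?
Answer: -1487854/52917 ≈ -28.117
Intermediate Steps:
Y = -126 (Y = 2 - 1*128 = 2 - 128 = -126)
G(q, s) = (q + s)/(2*s) (G(q, s) = (q + s)/((2*s)) = (q + s)*(1/(2*s)) = (q + s)/(2*s))
o = -2081/2 (o = (1/6)*(-6243) = -2081/2 ≈ -1040.5)
p(f) = -3 + f*(1 + f) (p(f) = -3 + f*(f + (f + f)/(2*f)) = -3 + f*(f + (2*f)/(2*f)) = -3 + f*(f + 1) = -3 + f*(1 + f))
H(S) = -93
o/H(Y) + p(211)/(-1138) = -2081/2/(-93) + (-3 + 211 + 211**2)/(-1138) = -2081/2*(-1/93) + (-3 + 211 + 44521)*(-1/1138) = 2081/186 + 44729*(-1/1138) = 2081/186 - 44729/1138 = -1487854/52917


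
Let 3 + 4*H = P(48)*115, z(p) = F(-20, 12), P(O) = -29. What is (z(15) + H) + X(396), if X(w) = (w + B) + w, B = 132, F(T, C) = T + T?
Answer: 99/2 ≈ 49.500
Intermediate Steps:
F(T, C) = 2*T
X(w) = 132 + 2*w (X(w) = (w + 132) + w = (132 + w) + w = 132 + 2*w)
z(p) = -40 (z(p) = 2*(-20) = -40)
H = -1669/2 (H = -¾ + (-29*115)/4 = -¾ + (¼)*(-3335) = -¾ - 3335/4 = -1669/2 ≈ -834.50)
(z(15) + H) + X(396) = (-40 - 1669/2) + (132 + 2*396) = -1749/2 + (132 + 792) = -1749/2 + 924 = 99/2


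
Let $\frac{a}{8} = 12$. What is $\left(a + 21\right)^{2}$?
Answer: $13689$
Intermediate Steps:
$a = 96$ ($a = 8 \cdot 12 = 96$)
$\left(a + 21\right)^{2} = \left(96 + 21\right)^{2} = 117^{2} = 13689$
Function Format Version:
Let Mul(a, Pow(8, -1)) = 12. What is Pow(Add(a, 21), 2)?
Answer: 13689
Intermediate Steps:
a = 96 (a = Mul(8, 12) = 96)
Pow(Add(a, 21), 2) = Pow(Add(96, 21), 2) = Pow(117, 2) = 13689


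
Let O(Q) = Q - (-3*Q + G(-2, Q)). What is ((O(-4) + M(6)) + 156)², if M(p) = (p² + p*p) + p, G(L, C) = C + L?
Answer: 50176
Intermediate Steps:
M(p) = p + 2*p² (M(p) = (p² + p²) + p = 2*p² + p = p + 2*p²)
O(Q) = 2 + 3*Q (O(Q) = Q - (-3*Q + (Q - 2)) = Q - (-3*Q + (-2 + Q)) = Q - (-2 - 2*Q) = Q + (2 + 2*Q) = 2 + 3*Q)
((O(-4) + M(6)) + 156)² = (((2 + 3*(-4)) + 6*(1 + 2*6)) + 156)² = (((2 - 12) + 6*(1 + 12)) + 156)² = ((-10 + 6*13) + 156)² = ((-10 + 78) + 156)² = (68 + 156)² = 224² = 50176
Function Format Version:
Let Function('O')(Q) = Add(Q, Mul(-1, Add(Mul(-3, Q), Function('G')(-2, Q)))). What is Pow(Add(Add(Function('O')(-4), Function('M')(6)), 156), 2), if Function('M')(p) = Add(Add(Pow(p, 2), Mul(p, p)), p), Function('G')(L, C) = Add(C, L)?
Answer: 50176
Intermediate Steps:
Function('M')(p) = Add(p, Mul(2, Pow(p, 2))) (Function('M')(p) = Add(Add(Pow(p, 2), Pow(p, 2)), p) = Add(Mul(2, Pow(p, 2)), p) = Add(p, Mul(2, Pow(p, 2))))
Function('O')(Q) = Add(2, Mul(3, Q)) (Function('O')(Q) = Add(Q, Mul(-1, Add(Mul(-3, Q), Add(Q, -2)))) = Add(Q, Mul(-1, Add(Mul(-3, Q), Add(-2, Q)))) = Add(Q, Mul(-1, Add(-2, Mul(-2, Q)))) = Add(Q, Add(2, Mul(2, Q))) = Add(2, Mul(3, Q)))
Pow(Add(Add(Function('O')(-4), Function('M')(6)), 156), 2) = Pow(Add(Add(Add(2, Mul(3, -4)), Mul(6, Add(1, Mul(2, 6)))), 156), 2) = Pow(Add(Add(Add(2, -12), Mul(6, Add(1, 12))), 156), 2) = Pow(Add(Add(-10, Mul(6, 13)), 156), 2) = Pow(Add(Add(-10, 78), 156), 2) = Pow(Add(68, 156), 2) = Pow(224, 2) = 50176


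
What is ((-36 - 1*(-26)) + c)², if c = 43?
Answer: 1089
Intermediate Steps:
((-36 - 1*(-26)) + c)² = ((-36 - 1*(-26)) + 43)² = ((-36 + 26) + 43)² = (-10 + 43)² = 33² = 1089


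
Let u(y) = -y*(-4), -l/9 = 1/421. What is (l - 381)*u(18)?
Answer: -11549520/421 ≈ -27434.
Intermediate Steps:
l = -9/421 ≈ -0.021378
u(y) = 4*y
(l - 381)*u(18) = (-9/421 - 381)*(4*18) = -160410/421*72 = -11549520/421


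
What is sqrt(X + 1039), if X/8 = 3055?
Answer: 3*sqrt(2831) ≈ 159.62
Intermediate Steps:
X = 24440 (X = 8*3055 = 24440)
sqrt(X + 1039) = sqrt(24440 + 1039) = sqrt(25479) = 3*sqrt(2831)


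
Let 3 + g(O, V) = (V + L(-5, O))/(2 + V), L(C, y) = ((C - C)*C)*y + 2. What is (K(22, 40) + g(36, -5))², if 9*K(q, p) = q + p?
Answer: 1936/81 ≈ 23.901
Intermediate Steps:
L(C, y) = 2 (L(C, y) = (0*C)*y + 2 = 0*y + 2 = 0 + 2 = 2)
K(q, p) = p/9 + q/9 (K(q, p) = (q + p)/9 = (p + q)/9 = p/9 + q/9)
g(O, V) = -2 (g(O, V) = -3 + (V + 2)/(2 + V) = -3 + (2 + V)/(2 + V) = -3 + 1 = -2)
(K(22, 40) + g(36, -5))² = (((⅑)*40 + (⅑)*22) - 2)² = ((40/9 + 22/9) - 2)² = (62/9 - 2)² = (44/9)² = 1936/81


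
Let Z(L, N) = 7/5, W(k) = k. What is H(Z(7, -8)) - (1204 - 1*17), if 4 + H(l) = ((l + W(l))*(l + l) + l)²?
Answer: -691014/625 ≈ -1105.6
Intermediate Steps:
Z(L, N) = 7/5 (Z(L, N) = 7*(⅕) = 7/5)
H(l) = -4 + (l + 4*l²)² (H(l) = -4 + ((l + l)*(l + l) + l)² = -4 + ((2*l)*(2*l) + l)² = -4 + (4*l² + l)² = -4 + (l + 4*l²)²)
H(Z(7, -8)) - (1204 - 1*17) = (-4 + (7/5)²*(1 + 4*(7/5))²) - (1204 - 1*17) = (-4 + 49*(1 + 28/5)²/25) - (1204 - 17) = (-4 + 49*(33/5)²/25) - 1*1187 = (-4 + (49/25)*(1089/25)) - 1187 = (-4 + 53361/625) - 1187 = 50861/625 - 1187 = -691014/625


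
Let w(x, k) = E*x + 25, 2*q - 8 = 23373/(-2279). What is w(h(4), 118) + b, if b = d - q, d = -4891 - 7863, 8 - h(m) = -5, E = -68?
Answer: -1170621/86 ≈ -13612.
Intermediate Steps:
h(m) = 13 (h(m) = 8 - 1*(-5) = 8 + 5 = 13)
q = -97/86 (q = 4 + (23373/(-2279))/2 = 4 + (23373*(-1/2279))/2 = 4 + (½)*(-441/43) = 4 - 441/86 = -97/86 ≈ -1.1279)
d = -12754
w(x, k) = 25 - 68*x (w(x, k) = -68*x + 25 = 25 - 68*x)
b = -1096747/86 (b = -12754 - 1*(-97/86) = -12754 + 97/86 = -1096747/86 ≈ -12753.)
w(h(4), 118) + b = (25 - 68*13) - 1096747/86 = (25 - 884) - 1096747/86 = -859 - 1096747/86 = -1170621/86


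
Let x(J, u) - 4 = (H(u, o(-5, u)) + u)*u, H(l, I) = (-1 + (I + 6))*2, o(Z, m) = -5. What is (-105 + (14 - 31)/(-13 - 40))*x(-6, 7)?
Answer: -5548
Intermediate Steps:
H(l, I) = 10 + 2*I (H(l, I) = (-1 + (6 + I))*2 = (5 + I)*2 = 10 + 2*I)
x(J, u) = 4 + u² (x(J, u) = 4 + ((10 + 2*(-5)) + u)*u = 4 + ((10 - 10) + u)*u = 4 + (0 + u)*u = 4 + u*u = 4 + u²)
(-105 + (14 - 31)/(-13 - 40))*x(-6, 7) = (-105 + (14 - 31)/(-13 - 40))*(4 + 7²) = (-105 - 17/(-53))*(4 + 49) = (-105 - 17*(-1/53))*53 = (-105 + 17/53)*53 = -5548/53*53 = -5548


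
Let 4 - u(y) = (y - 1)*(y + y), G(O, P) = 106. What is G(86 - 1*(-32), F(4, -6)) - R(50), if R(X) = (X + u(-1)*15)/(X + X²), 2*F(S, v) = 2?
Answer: 5405/51 ≈ 105.98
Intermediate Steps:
F(S, v) = 1 (F(S, v) = (½)*2 = 1)
u(y) = 4 - 2*y*(-1 + y) (u(y) = 4 - (y - 1)*(y + y) = 4 - (-1 + y)*2*y = 4 - 2*y*(-1 + y))
R(X) = X/(X + X²) (R(X) = (X + (4 - 2*(-1)² + 2*(-1))*15)/(X + X²) = (X + (4 - 2*1 - 2)*15)/(X + X²) = (X + (4 - 2 - 2)*15)/(X + X²) = (X + 0*15)/(X + X²) = (X + 0)/(X + X²) = X/(X + X²))
G(86 - 1*(-32), F(4, -6)) - R(50) = 106 - 1/(1 + 50) = 106 - 1/51 = 5405/51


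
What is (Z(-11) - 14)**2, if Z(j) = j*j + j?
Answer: 9216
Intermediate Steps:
Z(j) = j + j**2 (Z(j) = j**2 + j = j + j**2)
(Z(-11) - 14)**2 = (-11*(1 - 11) - 14)**2 = (-11*(-10) - 14)**2 = (110 - 14)**2 = 96**2 = 9216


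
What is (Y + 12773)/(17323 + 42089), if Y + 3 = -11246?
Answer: 127/4951 ≈ 0.025651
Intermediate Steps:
Y = -11249 (Y = -3 - 11246 = -11249)
(Y + 12773)/(17323 + 42089) = (-11249 + 12773)/(17323 + 42089) = 1524/59412 = 1524*(1/59412) = 127/4951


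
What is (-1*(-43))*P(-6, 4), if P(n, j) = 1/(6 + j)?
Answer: 43/10 ≈ 4.3000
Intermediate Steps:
(-1*(-43))*P(-6, 4) = (-1*(-43))/(6 + 4) = 43/10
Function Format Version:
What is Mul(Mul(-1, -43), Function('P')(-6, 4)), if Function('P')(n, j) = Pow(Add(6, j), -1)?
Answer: Rational(43, 10) ≈ 4.3000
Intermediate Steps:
Mul(Mul(-1, -43), Function('P')(-6, 4)) = Mul(Mul(-1, -43), Pow(Add(6, 4), -1)) = Mul(43, Pow(10, -1)) = Mul(43, Rational(1, 10)) = Rational(43, 10)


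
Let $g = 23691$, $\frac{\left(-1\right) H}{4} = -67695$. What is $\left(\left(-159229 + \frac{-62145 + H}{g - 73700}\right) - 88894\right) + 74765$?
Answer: $- \frac{8669668857}{50009} \approx -1.7336 \cdot 10^{5}$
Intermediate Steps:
$H = 270780$ ($H = \left(-4\right) \left(-67695\right) = 270780$)
$\left(\left(-159229 + \frac{-62145 + H}{g - 73700}\right) - 88894\right) + 74765 = \left(\left(-159229 + \frac{-62145 + 270780}{23691 - 73700}\right) - 88894\right) + 74765 = \left(\left(-159229 + \frac{208635}{-50009}\right) - 88894\right) + 74765 = \left(\left(-159229 + 208635 \left(- \frac{1}{50009}\right)\right) - 88894\right) + 74765 = \left(\left(-159229 - \frac{208635}{50009}\right) - 88894\right) + 74765 = \left(- \frac{7963091696}{50009} - 88894\right) + 74765 = - \frac{12408591742}{50009} + 74765 = - \frac{8669668857}{50009}$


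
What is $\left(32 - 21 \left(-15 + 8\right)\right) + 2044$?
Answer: $2223$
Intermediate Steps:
$\left(32 - 21 \left(-15 + 8\right)\right) + 2044 = \left(32 - -147\right) + 2044 = \left(32 + 147\right) + 2044 = 179 + 2044 = 2223$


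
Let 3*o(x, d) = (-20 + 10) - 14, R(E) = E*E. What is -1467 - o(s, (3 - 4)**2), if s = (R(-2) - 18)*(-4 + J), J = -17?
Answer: -1459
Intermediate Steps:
R(E) = E**2
s = 294 (s = ((-2)**2 - 18)*(-4 - 17) = (4 - 18)*(-21) = -14*(-21) = 294)
o(x, d) = -8 (o(x, d) = ((-20 + 10) - 14)/3 = (-10 - 14)/3 = (1/3)*(-24) = -8)
-1467 - o(s, (3 - 4)**2) = -1467 - 1*(-8) = -1467 + 8 = -1459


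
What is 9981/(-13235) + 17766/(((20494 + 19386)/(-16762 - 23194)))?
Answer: -234884314746/13195295 ≈ -17801.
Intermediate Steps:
9981/(-13235) + 17766/(((20494 + 19386)/(-16762 - 23194))) = 9981*(-1/13235) + 17766/((39880/(-39956))) = -9981/13235 + 17766/((39880*(-1/39956))) = -9981/13235 + 17766/(-9970/9989) = -9981/13235 + 17766*(-9989/9970) = -9981/13235 - 88732287/4985 = -234884314746/13195295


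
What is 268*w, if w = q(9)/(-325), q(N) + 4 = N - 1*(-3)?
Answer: -2144/325 ≈ -6.5969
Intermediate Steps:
q(N) = -1 + N (q(N) = -4 + (N - 1*(-3)) = -4 + (N + 3) = -4 + (3 + N) = -1 + N)
w = -8/325 (w = (-1 + 9)/(-325) = 8*(-1/325) = -8/325 ≈ -0.024615)
268*w = 268*(-8/325) = -2144/325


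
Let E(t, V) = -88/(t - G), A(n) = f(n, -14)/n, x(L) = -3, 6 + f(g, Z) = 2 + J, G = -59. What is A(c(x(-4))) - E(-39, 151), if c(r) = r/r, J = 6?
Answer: 32/5 ≈ 6.4000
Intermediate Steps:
f(g, Z) = 2 (f(g, Z) = -6 + (2 + 6) = -6 + 8 = 2)
c(r) = 1
A(n) = 2/n
E(t, V) = -88/(59 + t) (E(t, V) = -88/(t - 1*(-59)) = -88/(t + 59) = -88/(59 + t))
A(c(x(-4))) - E(-39, 151) = 2/1 - (-88)/(59 - 39) = 2*1 - (-88)/20 = 2 - (-88)/20 = 2 - 1*(-22/5) = 2 + 22/5 = 32/5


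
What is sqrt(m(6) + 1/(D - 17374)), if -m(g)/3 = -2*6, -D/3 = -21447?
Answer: sqrt(79412414171)/46967 ≈ 6.0000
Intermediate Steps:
D = 64341 (D = -3*(-21447) = 64341)
m(g) = 36 (m(g) = -(-6)*6 = -3*(-12) = 36)
sqrt(m(6) + 1/(D - 17374)) = sqrt(36 + 1/(64341 - 17374)) = sqrt(36 + 1/46967) = sqrt(1690813/46967) = sqrt(79412414171)/46967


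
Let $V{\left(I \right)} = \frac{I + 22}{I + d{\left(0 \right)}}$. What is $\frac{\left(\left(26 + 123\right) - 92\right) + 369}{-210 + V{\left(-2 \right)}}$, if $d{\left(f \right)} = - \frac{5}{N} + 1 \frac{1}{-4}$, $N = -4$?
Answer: $- \frac{213}{115} \approx -1.8522$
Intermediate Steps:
$d{\left(f \right)} = 1$ ($d{\left(f \right)} = - \frac{5}{-4} + 1 \frac{1}{-4} = \left(-5\right) \left(- \frac{1}{4}\right) + 1 \left(- \frac{1}{4}\right) = \frac{5}{4} - \frac{1}{4} = 1$)
$V{\left(I \right)} = \frac{22 + I}{1 + I}$ ($V{\left(I \right)} = \frac{I + 22}{I + 1} = \frac{22 + I}{1 + I}$)
$\frac{\left(\left(26 + 123\right) - 92\right) + 369}{-210 + V{\left(-2 \right)}} = \frac{\left(\left(26 + 123\right) - 92\right) + 369}{-210 + \frac{22 - 2}{1 - 2}} = \frac{\left(149 - 92\right) + 369}{-210 + \frac{1}{-1} \cdot 20} = \frac{57 + 369}{-210 - 20} = \frac{426}{-210 - 20} = \frac{426}{-230} = 426 \left(- \frac{1}{230}\right) = - \frac{213}{115}$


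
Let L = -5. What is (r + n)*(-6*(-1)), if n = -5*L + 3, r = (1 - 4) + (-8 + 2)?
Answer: 114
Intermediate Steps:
r = -9 (r = -3 - 6 = -9)
n = 28 (n = -5*(-5) + 3 = 25 + 3 = 28)
(r + n)*(-6*(-1)) = (-9 + 28)*(-6*(-1)) = 19*6 = 114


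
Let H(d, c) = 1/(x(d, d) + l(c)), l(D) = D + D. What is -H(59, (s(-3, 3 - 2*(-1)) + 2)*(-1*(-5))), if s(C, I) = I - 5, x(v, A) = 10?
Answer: -1/30 ≈ -0.033333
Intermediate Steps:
s(C, I) = -5 + I
l(D) = 2*D
H(d, c) = 1/(10 + 2*c)
-H(59, (s(-3, 3 - 2*(-1)) + 2)*(-1*(-5))) = -1/(2*(5 + ((-5 + (3 - 2*(-1))) + 2)*(-1*(-5)))) = -1/(2*(5 + ((-5 + (3 + 2)) + 2)*5)) = -1/(2*(5 + ((-5 + 5) + 2)*5)) = -1/(2*(5 + (0 + 2)*5)) = -1/(2*(5 + 2*5)) = -1/(2*(5 + 10)) = -1/(2*15) = -1*1/30 = -1/30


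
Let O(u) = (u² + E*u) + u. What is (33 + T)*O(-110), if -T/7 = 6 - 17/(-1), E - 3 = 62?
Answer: -619520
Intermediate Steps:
E = 65 (E = 3 + 62 = 65)
T = -161 (T = -7*(6 - 17/(-1)) = -7*(6 - 17*(-1)) = -7*(6 + 17) = -7*23 = -161)
O(u) = u² + 66*u (O(u) = (u² + 65*u) + u = u² + 66*u)
(33 + T)*O(-110) = (33 - 161)*(-110*(66 - 110)) = -(-14080)*(-44) = -128*4840 = -619520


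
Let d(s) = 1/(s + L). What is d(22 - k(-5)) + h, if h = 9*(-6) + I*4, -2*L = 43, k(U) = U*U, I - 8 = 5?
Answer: -100/49 ≈ -2.0408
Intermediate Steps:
I = 13 (I = 8 + 5 = 13)
k(U) = U²
L = -43/2 (L = -½*43 = -43/2 ≈ -21.500)
d(s) = 1/(-43/2 + s) (d(s) = 1/(s - 43/2) = 1/(-43/2 + s))
h = -2 (h = 9*(-6) + 13*4 = -54 + 52 = -2)
d(22 - k(-5)) + h = 2/(-43 + 2*(22 - 1*(-5)²)) - 2 = 2/(-43 + 2*(22 - 1*25)) - 2 = 2/(-43 + 2*(22 - 25)) - 2 = 2/(-43 + 2*(-3)) - 2 = 2/(-43 - 6) - 2 = 2/(-49) - 2 = 2*(-1/49) - 2 = -2/49 - 2 = -100/49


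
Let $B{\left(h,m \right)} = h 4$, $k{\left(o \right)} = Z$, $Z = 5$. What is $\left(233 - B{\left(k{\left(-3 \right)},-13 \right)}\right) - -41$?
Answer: $254$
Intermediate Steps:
$k{\left(o \right)} = 5$
$B{\left(h,m \right)} = 4 h$
$\left(233 - B{\left(k{\left(-3 \right)},-13 \right)}\right) - -41 = \left(233 - 4 \cdot 5\right) - -41 = \left(233 - 20\right) + 41 = 213 + 41 = 254$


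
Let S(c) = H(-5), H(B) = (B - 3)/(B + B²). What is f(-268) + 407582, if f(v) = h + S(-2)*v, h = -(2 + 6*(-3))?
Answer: 2038526/5 ≈ 4.0771e+5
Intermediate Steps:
H(B) = (-3 + B)/(B + B²)
S(c) = -⅖ (S(c) = (-3 - 5)/((-5)*(1 - 5)) = -⅕*(-8)/(-4) = -⅕*(-¼)*(-8) = -⅖)
h = 16 (h = -(2 - 18) = -1*(-16) = 16)
f(v) = 16 - 2*v/5
f(-268) + 407582 = (16 - ⅖*(-268)) + 407582 = (16 + 536/5) + 407582 = 616/5 + 407582 = 2038526/5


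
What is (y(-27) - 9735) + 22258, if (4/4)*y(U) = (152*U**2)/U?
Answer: 8419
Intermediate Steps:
y(U) = 152*U (y(U) = (152*U**2)/U = 152*U)
(y(-27) - 9735) + 22258 = (152*(-27) - 9735) + 22258 = (-4104 - 9735) + 22258 = -13839 + 22258 = 8419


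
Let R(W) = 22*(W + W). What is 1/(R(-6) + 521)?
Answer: 1/257 ≈ 0.0038911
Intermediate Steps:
R(W) = 44*W (R(W) = 22*(2*W) = 44*W)
1/(R(-6) + 521) = 1/(44*(-6) + 521) = 1/(-264 + 521) = 1/257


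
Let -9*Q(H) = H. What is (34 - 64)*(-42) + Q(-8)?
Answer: 11348/9 ≈ 1260.9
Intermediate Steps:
Q(H) = -H/9
(34 - 64)*(-42) + Q(-8) = (34 - 64)*(-42) - ⅑*(-8) = -30*(-42) + 8/9 = 1260 + 8/9 = 11348/9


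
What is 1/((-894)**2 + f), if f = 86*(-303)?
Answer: 1/773178 ≈ 1.2934e-6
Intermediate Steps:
f = -26058
1/((-894)**2 + f) = 1/((-894)**2 - 26058) = 1/(799236 - 26058) = 1/773178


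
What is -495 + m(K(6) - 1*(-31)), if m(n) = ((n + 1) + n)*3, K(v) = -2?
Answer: -318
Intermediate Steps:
m(n) = 3 + 6*n (m(n) = ((1 + n) + n)*3 = (1 + 2*n)*3 = 3 + 6*n)
-495 + m(K(6) - 1*(-31)) = -495 + (3 + 6*(-2 - 1*(-31))) = -495 + (3 + 6*(-2 + 31)) = -495 + (3 + 6*29) = -495 + (3 + 174) = -495 + 177 = -318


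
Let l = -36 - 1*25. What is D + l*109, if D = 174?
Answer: -6475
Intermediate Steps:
l = -61 (l = -36 - 25 = -61)
D + l*109 = 174 - 61*109 = 174 - 6649 = -6475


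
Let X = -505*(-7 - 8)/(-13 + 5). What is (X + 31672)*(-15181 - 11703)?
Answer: -1652028521/2 ≈ -8.2601e+8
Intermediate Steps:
X = -7575/8 (X = -(-7575)/(-8) = -(-7575)*(-1)/8 = -505*15/8 = -7575/8 ≈ -946.88)
(X + 31672)*(-15181 - 11703) = (-7575/8 + 31672)*(-15181 - 11703) = (245801/8)*(-26884) = -1652028521/2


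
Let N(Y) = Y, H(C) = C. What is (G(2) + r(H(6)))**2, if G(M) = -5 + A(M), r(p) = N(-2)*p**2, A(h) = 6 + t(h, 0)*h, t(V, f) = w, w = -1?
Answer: 5329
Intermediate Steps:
t(V, f) = -1
A(h) = 6 - h
r(p) = -2*p**2
G(M) = 1 - M (G(M) = -5 + (6 - M) = 1 - M)
(G(2) + r(H(6)))**2 = ((1 - 1*2) - 2*6**2)**2 = ((1 - 2) - 2*36)**2 = (-1 - 72)**2 = (-73)**2 = 5329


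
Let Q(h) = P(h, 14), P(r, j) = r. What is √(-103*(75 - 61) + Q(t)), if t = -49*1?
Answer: I*√1491 ≈ 38.613*I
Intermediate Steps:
t = -49
Q(h) = h
√(-103*(75 - 61) + Q(t)) = √(-103*(75 - 61) - 49) = √(-103*14 - 49) = √(-1442 - 49) = √(-1491) = I*√1491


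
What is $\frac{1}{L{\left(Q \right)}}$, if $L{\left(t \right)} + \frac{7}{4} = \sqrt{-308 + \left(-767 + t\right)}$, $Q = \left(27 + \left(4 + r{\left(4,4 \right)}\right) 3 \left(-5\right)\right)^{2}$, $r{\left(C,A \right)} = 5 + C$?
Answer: $\frac{28}{434335} + \frac{16 \sqrt{27149}}{434335} \approx 0.0061342$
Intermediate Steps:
$Q = 28224$ ($Q = \left(27 + \left(4 + \left(5 + 4\right)\right) 3 \left(-5\right)\right)^{2} = \left(27 + \left(4 + 9\right) 3 \left(-5\right)\right)^{2} = \left(27 + 13 \cdot 3 \left(-5\right)\right)^{2} = \left(27 + 39 \left(-5\right)\right)^{2} = \left(27 - 195\right)^{2} = \left(-168\right)^{2} = 28224$)
$L{\left(t \right)} = - \frac{7}{4} + \sqrt{-1075 + t}$ ($L{\left(t \right)} = - \frac{7}{4} + \sqrt{-308 + \left(-767 + t\right)} = - \frac{7}{4} + \sqrt{-1075 + t}$)
$\frac{1}{L{\left(Q \right)}} = \frac{1}{- \frac{7}{4} + \sqrt{-1075 + 28224}} = \frac{1}{- \frac{7}{4} + \sqrt{27149}}$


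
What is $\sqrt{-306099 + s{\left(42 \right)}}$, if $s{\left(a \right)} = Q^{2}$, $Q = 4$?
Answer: $i \sqrt{306083} \approx 553.25 i$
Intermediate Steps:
$s{\left(a \right)} = 16$ ($s{\left(a \right)} = 4^{2} = 16$)
$\sqrt{-306099 + s{\left(42 \right)}} = \sqrt{-306099 + 16} = \sqrt{-306083} = i \sqrt{306083}$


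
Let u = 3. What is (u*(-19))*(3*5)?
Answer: -855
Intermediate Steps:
(u*(-19))*(3*5) = (3*(-19))*(3*5) = -57*15 = -855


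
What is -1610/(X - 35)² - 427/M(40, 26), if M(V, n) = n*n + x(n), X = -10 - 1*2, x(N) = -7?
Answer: -2020333/1477821 ≈ -1.3671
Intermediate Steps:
X = -12 (X = -10 - 2 = -12)
M(V, n) = -7 + n² (M(V, n) = n*n - 7 = n² - 7 = -7 + n²)
-1610/(X - 35)² - 427/M(40, 26) = -1610/(-12 - 35)² - 427/(-7 + 26²) = -1610/((-47)²) - 427/(-7 + 676) = -1610/2209 - 427/669 = -2020333/1477821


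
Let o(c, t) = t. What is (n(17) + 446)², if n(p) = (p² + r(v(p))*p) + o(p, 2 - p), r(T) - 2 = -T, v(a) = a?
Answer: 216225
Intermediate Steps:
r(T) = 2 - T
n(p) = 2 + p² - p + p*(2 - p) (n(p) = (p² + (2 - p)*p) + (2 - p) = (p² + p*(2 - p)) + (2 - p) = 2 + p² - p + p*(2 - p))
(n(17) + 446)² = ((2 + 17) + 446)² = (19 + 446)² = 465² = 216225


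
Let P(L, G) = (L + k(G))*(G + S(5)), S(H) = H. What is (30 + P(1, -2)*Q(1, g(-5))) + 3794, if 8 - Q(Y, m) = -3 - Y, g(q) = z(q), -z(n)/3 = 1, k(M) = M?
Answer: 3788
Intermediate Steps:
P(L, G) = (5 + G)*(G + L) (P(L, G) = (L + G)*(G + 5) = (G + L)*(5 + G) = (5 + G)*(G + L))
z(n) = -3 (z(n) = -3*1 = -3)
g(q) = -3
Q(Y, m) = 11 + Y (Q(Y, m) = 8 - (-3 - Y) = 8 + (3 + Y) = 11 + Y)
(30 + P(1, -2)*Q(1, g(-5))) + 3794 = (30 + ((-2)**2 + 5*(-2) + 5*1 - 2*1)*(11 + 1)) + 3794 = (30 + (4 - 10 + 5 - 2)*12) + 3794 = (30 - 3*12) + 3794 = (30 - 36) + 3794 = -6 + 3794 = 3788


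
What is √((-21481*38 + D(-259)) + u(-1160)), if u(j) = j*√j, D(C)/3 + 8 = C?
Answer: √(-817079 - 2320*I*√290) ≈ 21.847 - 904.19*I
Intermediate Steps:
D(C) = -24 + 3*C
u(j) = j^(3/2)
√((-21481*38 + D(-259)) + u(-1160)) = √((-21481*38 + (-24 + 3*(-259))) + (-1160)^(3/2)) = √((-816278 + (-24 - 777)) - 2320*I*√290) = √((-816278 - 801) - 2320*I*√290) = √(-817079 - 2320*I*√290)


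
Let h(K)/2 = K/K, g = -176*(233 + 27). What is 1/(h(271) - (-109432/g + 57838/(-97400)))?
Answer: 13928200/2818869 ≈ 4.9411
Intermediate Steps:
g = -45760 (g = -176*260 = -45760)
h(K) = 2 (h(K) = 2*(K/K) = 2*1 = 2)
1/(h(271) - (-109432/g + 57838/(-97400))) = 1/(2 - (-109432/(-45760) + 57838/(-97400))) = 1/(2 - (-109432*(-1/45760) + 57838*(-1/97400))) = 1/(2 - (13679/5720 - 28919/48700)) = 1/(2 - 1*25037531/13928200) = 1/(2 - 25037531/13928200) = 1/(2818869/13928200) = 13928200/2818869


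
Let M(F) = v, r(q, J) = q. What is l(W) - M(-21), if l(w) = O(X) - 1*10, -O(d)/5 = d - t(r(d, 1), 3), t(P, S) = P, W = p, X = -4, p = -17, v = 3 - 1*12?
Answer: -1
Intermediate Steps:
v = -9 (v = 3 - 12 = -9)
M(F) = -9
W = -17
O(d) = 0 (O(d) = -5*(d - d) = -5*0 = 0)
l(w) = -10 (l(w) = 0 - 1*10 = 0 - 10 = -10)
l(W) - M(-21) = -10 - 1*(-9) = -10 + 9 = -1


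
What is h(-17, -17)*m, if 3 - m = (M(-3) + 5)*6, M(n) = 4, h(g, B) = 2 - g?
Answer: -969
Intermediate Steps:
m = -51 (m = 3 - (4 + 5)*6 = 3 - 9*6 = 3 - 1*54 = 3 - 54 = -51)
h(-17, -17)*m = (2 - 1*(-17))*(-51) = (2 + 17)*(-51) = 19*(-51) = -969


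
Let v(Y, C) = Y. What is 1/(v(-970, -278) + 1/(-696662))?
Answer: -696662/675762141 ≈ -0.0010309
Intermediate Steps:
1/(v(-970, -278) + 1/(-696662)) = 1/(-970 + 1/(-696662)) = 1/(-970 - 1/696662) = 1/(-675762141/696662) = -696662/675762141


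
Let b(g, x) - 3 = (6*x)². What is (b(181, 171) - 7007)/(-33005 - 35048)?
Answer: -1045672/68053 ≈ -15.366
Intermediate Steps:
b(g, x) = 3 + 36*x² (b(g, x) = 3 + (6*x)² = 3 + 36*x²)
(b(181, 171) - 7007)/(-33005 - 35048) = ((3 + 36*171²) - 7007)/(-33005 - 35048) = ((3 + 36*29241) - 7007)/(-68053) = ((3 + 1052676) - 7007)*(-1/68053) = (1052679 - 7007)*(-1/68053) = 1045672*(-1/68053) = -1045672/68053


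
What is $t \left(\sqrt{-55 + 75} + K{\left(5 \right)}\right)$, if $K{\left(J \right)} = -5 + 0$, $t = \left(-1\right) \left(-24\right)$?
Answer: $-120 + 48 \sqrt{5} \approx -12.669$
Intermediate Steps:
$t = 24$
$K{\left(J \right)} = -5$
$t \left(\sqrt{-55 + 75} + K{\left(5 \right)}\right) = 24 \left(\sqrt{-55 + 75} - 5\right) = 24 \left(\sqrt{20} - 5\right) = 24 \left(2 \sqrt{5} - 5\right) = 24 \left(-5 + 2 \sqrt{5}\right) = -120 + 48 \sqrt{5}$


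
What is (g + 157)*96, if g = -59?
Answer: 9408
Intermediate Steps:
(g + 157)*96 = (-59 + 157)*96 = 98*96 = 9408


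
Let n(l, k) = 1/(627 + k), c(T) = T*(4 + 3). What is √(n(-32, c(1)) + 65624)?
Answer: √26377961178/634 ≈ 256.17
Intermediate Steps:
c(T) = 7*T (c(T) = T*7 = 7*T)
√(n(-32, c(1)) + 65624) = √(1/(627 + 7*1) + 65624) = √(1/(627 + 7) + 65624) = √(1/634 + 65624) = √(41605617/634) = √26377961178/634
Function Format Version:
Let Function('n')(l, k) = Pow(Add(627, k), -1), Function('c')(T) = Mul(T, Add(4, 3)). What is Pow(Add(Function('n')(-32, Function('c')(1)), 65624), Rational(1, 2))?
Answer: Mul(Rational(1, 634), Pow(26377961178, Rational(1, 2))) ≈ 256.17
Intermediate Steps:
Function('c')(T) = Mul(7, T) (Function('c')(T) = Mul(T, 7) = Mul(7, T))
Pow(Add(Function('n')(-32, Function('c')(1)), 65624), Rational(1, 2)) = Pow(Add(Pow(Add(627, Mul(7, 1)), -1), 65624), Rational(1, 2)) = Pow(Add(Pow(Add(627, 7), -1), 65624), Rational(1, 2)) = Pow(Add(Pow(634, -1), 65624), Rational(1, 2)) = Pow(Add(Rational(1, 634), 65624), Rational(1, 2)) = Pow(Rational(41605617, 634), Rational(1, 2)) = Mul(Rational(1, 634), Pow(26377961178, Rational(1, 2)))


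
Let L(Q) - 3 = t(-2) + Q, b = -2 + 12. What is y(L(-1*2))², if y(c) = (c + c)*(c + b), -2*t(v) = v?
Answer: 2304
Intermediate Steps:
t(v) = -v/2
b = 10
L(Q) = 4 + Q (L(Q) = 3 + (-½*(-2) + Q) = 3 + (1 + Q) = 4 + Q)
y(c) = 2*c*(10 + c) (y(c) = (c + c)*(c + 10) = (2*c)*(10 + c) = 2*c*(10 + c))
y(L(-1*2))² = (2*(4 - 1*2)*(10 + (4 - 1*2)))² = (2*(4 - 2)*(10 + (4 - 2)))² = (2*2*(10 + 2))² = (2*2*12)² = 48² = 2304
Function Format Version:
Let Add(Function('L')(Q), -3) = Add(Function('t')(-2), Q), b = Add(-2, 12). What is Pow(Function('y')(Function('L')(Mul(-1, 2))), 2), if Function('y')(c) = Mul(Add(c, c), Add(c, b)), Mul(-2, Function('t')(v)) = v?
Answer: 2304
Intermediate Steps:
Function('t')(v) = Mul(Rational(-1, 2), v)
b = 10
Function('L')(Q) = Add(4, Q) (Function('L')(Q) = Add(3, Add(Mul(Rational(-1, 2), -2), Q)) = Add(3, Add(1, Q)) = Add(4, Q))
Function('y')(c) = Mul(2, c, Add(10, c)) (Function('y')(c) = Mul(Add(c, c), Add(c, 10)) = Mul(Mul(2, c), Add(10, c)) = Mul(2, c, Add(10, c)))
Pow(Function('y')(Function('L')(Mul(-1, 2))), 2) = Pow(Mul(2, Add(4, Mul(-1, 2)), Add(10, Add(4, Mul(-1, 2)))), 2) = Pow(Mul(2, Add(4, -2), Add(10, Add(4, -2))), 2) = Pow(Mul(2, 2, Add(10, 2)), 2) = Pow(Mul(2, 2, 12), 2) = Pow(48, 2) = 2304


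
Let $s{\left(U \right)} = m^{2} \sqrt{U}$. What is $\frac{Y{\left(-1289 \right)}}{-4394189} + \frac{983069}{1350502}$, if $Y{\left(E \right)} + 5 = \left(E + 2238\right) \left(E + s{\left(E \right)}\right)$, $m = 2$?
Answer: $\frac{5971814165573}{5934361032878} - \frac{3796 i \sqrt{1289}}{4394189} \approx 1.0063 - 0.031015 i$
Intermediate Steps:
$s{\left(U \right)} = 4 \sqrt{U}$ ($s{\left(U \right)} = 2^{2} \sqrt{U} = 4 \sqrt{U}$)
$Y{\left(E \right)} = -5 + \left(2238 + E\right) \left(E + 4 \sqrt{E}\right)$ ($Y{\left(E \right)} = -5 + \left(E + 2238\right) \left(E + 4 \sqrt{E}\right) = -5 + \left(2238 + E\right) \left(E + 4 \sqrt{E}\right)$)
$\frac{Y{\left(-1289 \right)}}{-4394189} + \frac{983069}{1350502} = \frac{-5 + \left(-1289\right)^{2} + 4 \left(-1289\right)^{\frac{3}{2}} + 2238 \left(-1289\right) + 8952 \sqrt{-1289}}{-4394189} + \frac{983069}{1350502} = \left(-5 + 1661521 + 4 \left(- 1289 i \sqrt{1289}\right) - 2884782 + 8952 i \sqrt{1289}\right) \left(- \frac{1}{4394189}\right) + 983069 \cdot \frac{1}{1350502} = \left(-5 + 1661521 - 5156 i \sqrt{1289} - 2884782 + 8952 i \sqrt{1289}\right) \left(- \frac{1}{4394189}\right) + \frac{983069}{1350502} = \left(-1223266 + 3796 i \sqrt{1289}\right) \left(- \frac{1}{4394189}\right) + \frac{983069}{1350502} = \left(\frac{1223266}{4394189} - \frac{3796 i \sqrt{1289}}{4394189}\right) + \frac{983069}{1350502} = \frac{5971814165573}{5934361032878} - \frac{3796 i \sqrt{1289}}{4394189}$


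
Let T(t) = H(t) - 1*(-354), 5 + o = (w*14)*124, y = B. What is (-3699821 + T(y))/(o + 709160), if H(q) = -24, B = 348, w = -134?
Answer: -3699491/476531 ≈ -7.7634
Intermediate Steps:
y = 348
o = -232629 (o = -5 - 134*14*124 = -5 - 1876*124 = -5 - 232624 = -232629)
T(t) = 330 (T(t) = -24 - 1*(-354) = -24 + 354 = 330)
(-3699821 + T(y))/(o + 709160) = (-3699821 + 330)/(-232629 + 709160) = -3699491/476531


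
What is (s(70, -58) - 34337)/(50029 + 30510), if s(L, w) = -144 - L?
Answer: -34551/80539 ≈ -0.42900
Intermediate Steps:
(s(70, -58) - 34337)/(50029 + 30510) = ((-144 - 1*70) - 34337)/(50029 + 30510) = ((-144 - 70) - 34337)/80539 = (-214 - 34337)*(1/80539) = -34551*1/80539 = -34551/80539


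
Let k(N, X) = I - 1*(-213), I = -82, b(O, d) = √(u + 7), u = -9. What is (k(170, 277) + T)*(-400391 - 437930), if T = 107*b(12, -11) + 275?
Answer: -340358326 - 89700347*I*√2 ≈ -3.4036e+8 - 1.2686e+8*I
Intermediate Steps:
b(O, d) = I*√2 (b(O, d) = √(-9 + 7) = √(-2) = I*√2)
T = 275 + 107*I*√2 (T = 107*(I*√2) + 275 = 107*I*√2 + 275 = 275 + 107*I*√2 ≈ 275.0 + 151.32*I)
k(N, X) = 131 (k(N, X) = -82 - 1*(-213) = -82 + 213 = 131)
(k(170, 277) + T)*(-400391 - 437930) = (131 + (275 + 107*I*√2))*(-400391 - 437930) = (406 + 107*I*√2)*(-838321) = -340358326 - 89700347*I*√2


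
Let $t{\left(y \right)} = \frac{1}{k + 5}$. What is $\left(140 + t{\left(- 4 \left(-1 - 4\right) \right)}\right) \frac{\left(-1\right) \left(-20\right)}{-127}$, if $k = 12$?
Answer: $- \frac{47620}{2159} \approx -22.057$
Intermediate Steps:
$t{\left(y \right)} = \frac{1}{17}$ ($t{\left(y \right)} = \frac{1}{12 + 5} = \frac{1}{17}$)
$\left(140 + t{\left(- 4 \left(-1 - 4\right) \right)}\right) \frac{\left(-1\right) \left(-20\right)}{-127} = \left(140 + \frac{1}{17}\right) \frac{\left(-1\right) \left(-20\right)}{-127} = \frac{2381 \cdot 20 \left(- \frac{1}{127}\right)}{17} = \frac{2381}{17} \left(- \frac{20}{127}\right) = - \frac{47620}{2159}$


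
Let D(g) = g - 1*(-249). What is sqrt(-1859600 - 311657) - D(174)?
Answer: -423 + 17*I*sqrt(7513) ≈ -423.0 + 1473.5*I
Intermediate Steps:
D(g) = 249 + g (D(g) = g + 249 = 249 + g)
sqrt(-1859600 - 311657) - D(174) = sqrt(-1859600 - 311657) - (249 + 174) = sqrt(-2171257) - 1*423 = 17*I*sqrt(7513) - 423 = -423 + 17*I*sqrt(7513)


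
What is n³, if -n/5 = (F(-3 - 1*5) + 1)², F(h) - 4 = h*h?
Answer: -13489770385125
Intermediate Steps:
F(h) = 4 + h² (F(h) = 4 + h*h = 4 + h²)
n = -23805 (n = -5*((4 + (-3 - 1*5)²) + 1)² = -5*((4 + (-3 - 5)²) + 1)² = -5*((4 + (-8)²) + 1)² = -5*((4 + 64) + 1)² = -5*(68 + 1)² = -5*69² = -5*4761 = -23805)
n³ = (-23805)³ = -13489770385125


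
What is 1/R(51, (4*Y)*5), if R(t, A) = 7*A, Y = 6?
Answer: 1/840 ≈ 0.0011905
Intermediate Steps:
1/R(51, (4*Y)*5) = 1/(7*((4*6)*5)) = 1/(7*(24*5)) = 1/(7*120) = 1/840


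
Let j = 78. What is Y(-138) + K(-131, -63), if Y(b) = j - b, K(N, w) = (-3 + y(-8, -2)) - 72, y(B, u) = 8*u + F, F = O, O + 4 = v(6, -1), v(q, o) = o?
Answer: 120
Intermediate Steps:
O = -5 (O = -4 - 1 = -5)
F = -5
y(B, u) = -5 + 8*u (y(B, u) = 8*u - 5 = -5 + 8*u)
K(N, w) = -96 (K(N, w) = (-3 + (-5 + 8*(-2))) - 72 = (-3 + (-5 - 16)) - 72 = (-3 - 21) - 72 = -24 - 72 = -96)
Y(b) = 78 - b
Y(-138) + K(-131, -63) = (78 - 1*(-138)) - 96 = (78 + 138) - 96 = 216 - 96 = 120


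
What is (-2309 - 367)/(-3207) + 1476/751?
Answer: 2247736/802819 ≈ 2.7998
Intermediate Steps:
(-2309 - 367)/(-3207) + 1476/751 = -2676*(-1/3207) + 1476*(1/751) = 892/1069 + 1476/751 = 2247736/802819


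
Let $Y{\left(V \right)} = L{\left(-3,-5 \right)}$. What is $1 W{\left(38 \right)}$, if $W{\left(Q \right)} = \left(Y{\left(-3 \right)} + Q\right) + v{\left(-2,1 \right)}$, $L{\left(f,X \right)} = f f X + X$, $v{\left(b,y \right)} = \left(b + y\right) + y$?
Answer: $-12$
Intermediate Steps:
$v{\left(b,y \right)} = b + 2 y$
$L{\left(f,X \right)} = X + X f^{2}$ ($L{\left(f,X \right)} = f^{2} X + X = X f^{2} + X = X + X f^{2}$)
$Y{\left(V \right)} = -50$ ($Y{\left(V \right)} = - 5 \left(1 + \left(-3\right)^{2}\right) = - 5 \left(1 + 9\right) = \left(-5\right) 10 = -50$)
$W{\left(Q \right)} = -50 + Q$ ($W{\left(Q \right)} = \left(-50 + Q\right) + \left(-2 + 2 \cdot 1\right) = \left(-50 + Q\right) + \left(-2 + 2\right) = \left(-50 + Q\right) + 0 = -50 + Q$)
$1 W{\left(38 \right)} = 1 \left(-50 + 38\right) = 1 \left(-12\right) = -12$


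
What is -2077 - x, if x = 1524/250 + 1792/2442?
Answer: -318044527/152625 ≈ -2083.8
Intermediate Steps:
x = 1042402/152625 (x = 1524*(1/250) + 1792*(1/2442) = 762/125 + 896/1221 = 1042402/152625 ≈ 6.8298)
-2077 - x = -2077 - 1*1042402/152625 = -2077 - 1042402/152625 = -318044527/152625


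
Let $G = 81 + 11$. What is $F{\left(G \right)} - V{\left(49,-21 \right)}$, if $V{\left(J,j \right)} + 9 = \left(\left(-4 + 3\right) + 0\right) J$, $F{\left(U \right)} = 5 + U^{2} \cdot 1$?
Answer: $8527$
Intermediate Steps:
$G = 92$
$F{\left(U \right)} = 5 + U^{2}$
$V{\left(J,j \right)} = -9 - J$ ($V{\left(J,j \right)} = -9 + \left(\left(-4 + 3\right) + 0\right) J = -9 + \left(-1 + 0\right) J = -9 - J$)
$F{\left(G \right)} - V{\left(49,-21 \right)} = \left(5 + 92^{2}\right) - \left(-9 - 49\right) = \left(5 + 8464\right) - \left(-9 - 49\right) = 8469 - -58 = 8469 + 58 = 8527$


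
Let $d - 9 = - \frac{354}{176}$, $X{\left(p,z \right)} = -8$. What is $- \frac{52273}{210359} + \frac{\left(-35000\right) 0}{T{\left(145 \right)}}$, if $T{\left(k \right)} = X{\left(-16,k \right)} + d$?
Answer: $- \frac{52273}{210359} \approx -0.24849$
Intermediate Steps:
$d = \frac{615}{88}$ ($d = 9 - \frac{354}{176} = 9 - \frac{177}{88} = \frac{615}{88} \approx 6.9886$)
$T{\left(k \right)} = - \frac{89}{88}$ ($T{\left(k \right)} = -8 + \frac{615}{88} = - \frac{89}{88}$)
$- \frac{52273}{210359} + \frac{\left(-35000\right) 0}{T{\left(145 \right)}} = - \frac{52273}{210359} + \frac{\left(-35000\right) 0}{- \frac{89}{88}} = \left(-52273\right) \frac{1}{210359} + 0 \left(- \frac{88}{89}\right) = - \frac{52273}{210359} + 0 = - \frac{52273}{210359}$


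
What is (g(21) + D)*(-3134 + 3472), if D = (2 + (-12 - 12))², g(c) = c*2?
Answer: 177788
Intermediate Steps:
g(c) = 2*c
D = 484 (D = (2 - 24)² = (-22)² = 484)
(g(21) + D)*(-3134 + 3472) = (2*21 + 484)*(-3134 + 3472) = (42 + 484)*338 = 526*338 = 177788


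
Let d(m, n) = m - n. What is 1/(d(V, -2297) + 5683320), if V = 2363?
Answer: 1/5687980 ≈ 1.7581e-7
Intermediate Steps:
1/(d(V, -2297) + 5683320) = 1/((2363 - 1*(-2297)) + 5683320) = 1/((2363 + 2297) + 5683320) = 1/(4660 + 5683320) = 1/5687980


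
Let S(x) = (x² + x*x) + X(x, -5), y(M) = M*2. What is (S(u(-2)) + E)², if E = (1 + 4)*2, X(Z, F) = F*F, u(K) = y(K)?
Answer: 4489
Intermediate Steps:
y(M) = 2*M
u(K) = 2*K
X(Z, F) = F²
S(x) = 25 + 2*x² (S(x) = (x² + x*x) + (-5)² = (x² + x²) + 25 = 2*x² + 25 = 25 + 2*x²)
E = 10 (E = 5*2 = 10)
(S(u(-2)) + E)² = ((25 + 2*(2*(-2))²) + 10)² = ((25 + 2*(-4)²) + 10)² = ((25 + 2*16) + 10)² = ((25 + 32) + 10)² = (57 + 10)² = 67² = 4489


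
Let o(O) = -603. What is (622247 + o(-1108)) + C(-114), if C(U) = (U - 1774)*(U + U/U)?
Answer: 834988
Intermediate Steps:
C(U) = (1 + U)*(-1774 + U) (C(U) = (-1774 + U)*(U + 1) = (-1774 + U)*(1 + U) = (1 + U)*(-1774 + U))
(622247 + o(-1108)) + C(-114) = (622247 - 603) + (-1774 + (-114)**2 - 1773*(-114)) = 621644 + (-1774 + 12996 + 202122) = 621644 + 213344 = 834988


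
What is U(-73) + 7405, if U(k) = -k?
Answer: 7478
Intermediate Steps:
U(-73) + 7405 = -1*(-73) + 7405 = 73 + 7405 = 7478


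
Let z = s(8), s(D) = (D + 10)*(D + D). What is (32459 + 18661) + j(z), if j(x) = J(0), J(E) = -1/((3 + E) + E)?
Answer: 153359/3 ≈ 51120.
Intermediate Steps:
s(D) = 2*D*(10 + D) (s(D) = (10 + D)*(2*D) = 2*D*(10 + D))
z = 288 (z = 2*8*(10 + 8) = 2*8*18 = 288)
J(E) = -1/(3 + 2*E)
j(x) = -⅓ (j(x) = -1/(3 + 2*0) = -1/(3 + 0) = -1/3 = -1*⅓ = -⅓)
(32459 + 18661) + j(z) = (32459 + 18661) - ⅓ = 51120 - ⅓ = 153359/3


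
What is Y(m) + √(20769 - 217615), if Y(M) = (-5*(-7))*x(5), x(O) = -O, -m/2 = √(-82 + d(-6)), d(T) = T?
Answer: -175 + I*√196846 ≈ -175.0 + 443.67*I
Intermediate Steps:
m = -4*I*√22 (m = -2*√(-82 - 6) = -4*I*√22 ≈ -18.762*I)
Y(M) = -175 (Y(M) = (-5*(-7))*(-1*5) = 35*(-5) = -175)
Y(m) + √(20769 - 217615) = -175 + √(20769 - 217615) = -175 + √(-196846) = -175 + I*√196846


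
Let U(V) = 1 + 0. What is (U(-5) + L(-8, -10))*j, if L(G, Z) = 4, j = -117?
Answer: -585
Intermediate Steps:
U(V) = 1
(U(-5) + L(-8, -10))*j = (1 + 4)*(-117) = 5*(-117) = -585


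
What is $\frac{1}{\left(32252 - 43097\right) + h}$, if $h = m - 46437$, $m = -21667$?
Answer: $- \frac{1}{78949} \approx -1.2666 \cdot 10^{-5}$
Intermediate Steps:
$h = -68104$ ($h = -21667 - 46437 = -68104$)
$\frac{1}{\left(32252 - 43097\right) + h} = \frac{1}{\left(32252 - 43097\right) - 68104} = \frac{1}{-10845 - 68104} = \frac{1}{-78949} = - \frac{1}{78949}$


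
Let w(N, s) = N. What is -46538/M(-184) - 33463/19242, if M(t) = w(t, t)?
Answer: 222331751/885132 ≈ 251.18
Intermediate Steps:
M(t) = t
-46538/M(-184) - 33463/19242 = -46538/(-184) - 33463/19242 = -46538*(-1/184) - 33463*1/19242 = 23269/92 - 33463/19242 = 222331751/885132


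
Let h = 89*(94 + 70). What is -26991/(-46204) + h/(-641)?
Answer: -657092353/29616764 ≈ -22.186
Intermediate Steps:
h = 14596 (h = 89*164 = 14596)
-26991/(-46204) + h/(-641) = -26991/(-46204) + 14596/(-641) = -26991*(-1/46204) + 14596*(-1/641) = 26991/46204 - 14596/641 = -657092353/29616764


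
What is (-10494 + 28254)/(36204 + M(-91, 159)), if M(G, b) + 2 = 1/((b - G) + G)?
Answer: 2823840/5756119 ≈ 0.49058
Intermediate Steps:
M(G, b) = -2 + 1/b (M(G, b) = -2 + 1/((b - G) + G) = -2 + 1/b)
(-10494 + 28254)/(36204 + M(-91, 159)) = (-10494 + 28254)/(36204 + (-2 + 1/159)) = 17760/(36204 + (-2 + 1/159)) = 17760/(36204 - 317/159) = 17760/(5756119/159) = 17760*(159/5756119) = 2823840/5756119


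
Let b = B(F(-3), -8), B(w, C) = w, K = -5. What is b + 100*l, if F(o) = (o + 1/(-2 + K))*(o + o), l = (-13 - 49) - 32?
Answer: -65668/7 ≈ -9381.1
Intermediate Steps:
l = -94 (l = -62 - 32 = -94)
F(o) = 2*o*(-⅐ + o) (F(o) = (o + 1/(-2 - 5))*(o + o) = (o + 1/(-7))*(2*o) = (o - ⅐)*(2*o) = (-⅐ + o)*(2*o) = 2*o*(-⅐ + o))
b = 132/7 (b = (2/7)*(-3)*(-1 + 7*(-3)) = (2/7)*(-3)*(-1 - 21) = (2/7)*(-3)*(-22) = 132/7 ≈ 18.857)
b + 100*l = 132/7 + 100*(-94) = 132/7 - 9400 = -65668/7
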